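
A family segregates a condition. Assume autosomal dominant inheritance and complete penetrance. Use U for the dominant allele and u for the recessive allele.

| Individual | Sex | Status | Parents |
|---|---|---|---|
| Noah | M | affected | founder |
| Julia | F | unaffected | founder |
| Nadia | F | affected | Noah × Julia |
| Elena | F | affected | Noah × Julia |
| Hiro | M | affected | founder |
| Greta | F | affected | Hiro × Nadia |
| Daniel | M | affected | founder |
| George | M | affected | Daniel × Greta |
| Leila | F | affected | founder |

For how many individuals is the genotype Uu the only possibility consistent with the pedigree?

2

Obligate heterozygotes: Nadia is affected so carries U and received u from Julia (uu), so Nadia is Uu; Elena is affected so carries U and received u from Julia (uu), so Elena is Uu.
Every other individual is either homozygous by phenotype or has at least one consistent homozygous assignment, so the count is 2.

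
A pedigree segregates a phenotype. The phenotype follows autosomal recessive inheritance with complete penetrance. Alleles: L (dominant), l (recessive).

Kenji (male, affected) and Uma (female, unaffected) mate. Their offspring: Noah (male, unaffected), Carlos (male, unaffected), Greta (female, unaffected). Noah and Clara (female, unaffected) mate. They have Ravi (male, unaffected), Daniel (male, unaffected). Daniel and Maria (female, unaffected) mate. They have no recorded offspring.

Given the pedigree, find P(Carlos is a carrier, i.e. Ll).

1

Carlos is unaffected so carries L and received l from Kenji (ll), so Carlos is Ll, giving P(Ll) = 1.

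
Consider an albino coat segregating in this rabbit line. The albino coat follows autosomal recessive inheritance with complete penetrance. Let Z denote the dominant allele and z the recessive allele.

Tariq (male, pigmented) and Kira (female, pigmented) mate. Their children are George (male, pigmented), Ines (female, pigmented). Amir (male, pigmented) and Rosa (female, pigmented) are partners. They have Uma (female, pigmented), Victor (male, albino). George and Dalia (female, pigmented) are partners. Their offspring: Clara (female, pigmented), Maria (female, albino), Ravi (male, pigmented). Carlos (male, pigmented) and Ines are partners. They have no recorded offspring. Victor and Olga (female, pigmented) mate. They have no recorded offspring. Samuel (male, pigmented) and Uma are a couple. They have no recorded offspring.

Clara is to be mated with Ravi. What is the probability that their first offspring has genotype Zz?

George is pigmented so carries Z and passed z to Maria (zz), so George is Zz.
Dalia is pigmented so carries Z and passed z to Maria (zz), so Dalia is Zz.
Clara is a pigmented offspring of George (Zz) × Dalia (Zz), whose cross gives 1/4 ZZ : 1/2 Zz : 1/4 zz; conditioning on being pigmented, Clara is ZZ with probability 1/3, Zz with probability 2/3.
Ravi is a pigmented offspring of George (Zz) × Dalia (Zz), whose cross gives 1/4 ZZ : 1/2 Zz : 1/4 zz; conditioning on being pigmented, Ravi is ZZ with probability 1/3, Zz with probability 2/3.
Summing over parental genotype combinations, P(offspring has genotype Zz) = 2/9·1/2 + 2/9·1/2 + 4/9·1/2 = 4/9.

4/9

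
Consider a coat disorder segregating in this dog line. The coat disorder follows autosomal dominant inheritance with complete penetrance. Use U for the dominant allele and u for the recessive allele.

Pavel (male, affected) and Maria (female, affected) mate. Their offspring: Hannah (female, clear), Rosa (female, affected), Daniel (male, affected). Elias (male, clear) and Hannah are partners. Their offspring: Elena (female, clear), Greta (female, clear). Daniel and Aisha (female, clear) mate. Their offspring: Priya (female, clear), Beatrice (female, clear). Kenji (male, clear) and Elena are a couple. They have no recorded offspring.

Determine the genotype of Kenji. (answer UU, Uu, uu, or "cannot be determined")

Kenji is clear, so Kenji is uu.

uu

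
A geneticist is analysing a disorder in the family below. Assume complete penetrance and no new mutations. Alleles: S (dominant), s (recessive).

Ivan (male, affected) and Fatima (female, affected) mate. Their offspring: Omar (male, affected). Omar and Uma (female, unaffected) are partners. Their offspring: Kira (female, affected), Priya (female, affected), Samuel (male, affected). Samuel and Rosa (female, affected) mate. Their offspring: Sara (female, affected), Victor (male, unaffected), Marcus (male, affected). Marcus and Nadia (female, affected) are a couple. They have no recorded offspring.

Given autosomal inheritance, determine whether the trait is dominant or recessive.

dominant

Samuel and Rosa are both affected yet have an unaffected child Victor. Under a recessive model two affected parents are homozygous and every child would be affected, so the trait cannot be recessive.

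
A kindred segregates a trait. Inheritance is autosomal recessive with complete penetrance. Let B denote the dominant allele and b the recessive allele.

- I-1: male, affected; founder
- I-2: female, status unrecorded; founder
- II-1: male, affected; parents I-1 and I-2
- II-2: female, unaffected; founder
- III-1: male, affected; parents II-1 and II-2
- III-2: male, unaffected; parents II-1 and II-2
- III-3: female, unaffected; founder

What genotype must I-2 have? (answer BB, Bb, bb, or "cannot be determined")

cannot be determined

I-2's phenotype is unrecorded, and no parent or child forces a single allele at both positions; consistent genotype assignments exist with I-2 as Bb or bb.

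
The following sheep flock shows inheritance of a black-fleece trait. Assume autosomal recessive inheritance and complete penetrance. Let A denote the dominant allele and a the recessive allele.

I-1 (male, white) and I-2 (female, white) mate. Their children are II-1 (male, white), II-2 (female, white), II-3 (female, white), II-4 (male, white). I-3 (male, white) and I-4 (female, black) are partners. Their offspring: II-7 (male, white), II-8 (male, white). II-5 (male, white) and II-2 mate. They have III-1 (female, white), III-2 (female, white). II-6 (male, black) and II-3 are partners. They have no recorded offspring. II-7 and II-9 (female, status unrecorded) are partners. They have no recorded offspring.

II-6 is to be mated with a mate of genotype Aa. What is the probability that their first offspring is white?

II-6 is black, so II-6 is aa.
The cross gives 1/2 Aa : 1/2 aa, so P(offspring is white) = 1/2.

1/2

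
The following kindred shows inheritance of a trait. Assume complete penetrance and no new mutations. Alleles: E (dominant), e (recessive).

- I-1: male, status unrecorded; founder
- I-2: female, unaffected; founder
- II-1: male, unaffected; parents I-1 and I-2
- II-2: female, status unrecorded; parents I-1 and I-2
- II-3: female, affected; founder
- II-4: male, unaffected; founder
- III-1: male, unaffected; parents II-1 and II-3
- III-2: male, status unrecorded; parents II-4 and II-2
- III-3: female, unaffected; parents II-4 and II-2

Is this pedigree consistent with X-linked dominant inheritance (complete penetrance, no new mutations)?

A consistent assignment under X-linked dominant exists: I-1 X^E Y, I-2 X^e X^e, II-1 X^e Y, II-2 X^E X^e, II-3 X^E X^e, II-4 X^e Y, III-1 X^e Y, III-2 X^E Y, III-3 X^e X^e.
In this assignment every recorded phenotype matches its genotype and every non-founder's genotype is obtainable from its parents' genotypes, so the pedigree is consistent.

Yes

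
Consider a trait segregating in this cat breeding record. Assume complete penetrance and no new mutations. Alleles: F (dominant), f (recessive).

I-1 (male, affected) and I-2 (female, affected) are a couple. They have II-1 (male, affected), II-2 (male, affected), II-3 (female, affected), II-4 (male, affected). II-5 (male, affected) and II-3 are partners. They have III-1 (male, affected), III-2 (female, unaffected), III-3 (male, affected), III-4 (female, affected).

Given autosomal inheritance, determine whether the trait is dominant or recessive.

dominant

II-5 and II-3 are both affected yet have an unaffected child III-2. Under a recessive model two affected parents are homozygous and every child would be affected, so the trait cannot be recessive.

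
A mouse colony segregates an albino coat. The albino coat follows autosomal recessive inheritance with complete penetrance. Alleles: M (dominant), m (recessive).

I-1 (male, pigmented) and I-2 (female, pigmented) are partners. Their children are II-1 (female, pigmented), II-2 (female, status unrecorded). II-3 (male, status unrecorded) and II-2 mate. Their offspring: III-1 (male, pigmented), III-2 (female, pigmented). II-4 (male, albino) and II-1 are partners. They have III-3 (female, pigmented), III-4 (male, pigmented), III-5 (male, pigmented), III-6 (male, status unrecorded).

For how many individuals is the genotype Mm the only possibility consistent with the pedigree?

3

Obligate heterozygotes: III-3 is pigmented so carries M and received m from II-4 (mm), so III-3 is Mm; III-4 is pigmented so carries M and received m from II-4 (mm), so III-4 is Mm; III-5 is pigmented so carries M and received m from II-4 (mm), so III-5 is Mm.
Every other individual is either homozygous by phenotype or has at least one consistent homozygous assignment, so the count is 3.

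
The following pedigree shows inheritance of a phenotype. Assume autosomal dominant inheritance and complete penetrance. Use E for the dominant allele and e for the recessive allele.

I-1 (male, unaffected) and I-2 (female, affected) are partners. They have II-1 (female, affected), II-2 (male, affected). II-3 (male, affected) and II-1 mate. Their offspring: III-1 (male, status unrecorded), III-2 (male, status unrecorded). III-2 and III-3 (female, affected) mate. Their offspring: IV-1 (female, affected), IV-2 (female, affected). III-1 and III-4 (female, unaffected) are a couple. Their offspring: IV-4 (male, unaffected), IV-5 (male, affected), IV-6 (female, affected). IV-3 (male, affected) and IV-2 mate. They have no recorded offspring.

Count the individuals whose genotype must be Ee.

5

Obligate heterozygotes: II-1 is affected so carries E and received e from I-1 (ee), so II-1 is Ee; II-2 is affected so carries E and received e from I-1 (ee), so II-2 is Ee; III-1 passed E to IV-5 (Ee, whose e came from III-4) and passed e to IV-4 (ee), so III-1 is Ee; IV-5 is affected so carries E and received e from III-4 (ee), so IV-5 is Ee; IV-6 is affected so carries E and received e from III-4 (ee), so IV-6 is Ee.
Every other individual is either homozygous by phenotype or has at least one consistent homozygous assignment, so the count is 5.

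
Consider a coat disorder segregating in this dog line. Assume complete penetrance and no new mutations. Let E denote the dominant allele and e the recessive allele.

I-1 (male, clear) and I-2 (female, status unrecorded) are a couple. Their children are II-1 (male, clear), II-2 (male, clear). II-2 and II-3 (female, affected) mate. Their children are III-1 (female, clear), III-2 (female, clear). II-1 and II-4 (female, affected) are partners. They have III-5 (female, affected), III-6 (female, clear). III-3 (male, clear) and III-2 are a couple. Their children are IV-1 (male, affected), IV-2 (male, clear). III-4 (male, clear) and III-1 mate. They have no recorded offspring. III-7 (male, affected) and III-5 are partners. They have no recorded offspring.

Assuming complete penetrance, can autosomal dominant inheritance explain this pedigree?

Under autosomal dominant, IV-1 (affected, male) cannot arise from III-3 (clear) × III-2 (clear).

No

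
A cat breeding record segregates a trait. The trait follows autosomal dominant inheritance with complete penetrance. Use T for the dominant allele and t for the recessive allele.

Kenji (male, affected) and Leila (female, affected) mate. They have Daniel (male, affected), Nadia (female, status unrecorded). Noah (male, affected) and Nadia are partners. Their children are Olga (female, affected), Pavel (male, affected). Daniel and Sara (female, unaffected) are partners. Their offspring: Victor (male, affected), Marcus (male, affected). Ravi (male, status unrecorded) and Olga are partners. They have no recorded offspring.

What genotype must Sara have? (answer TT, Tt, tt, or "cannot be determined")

tt

Sara is unaffected, so Sara is tt.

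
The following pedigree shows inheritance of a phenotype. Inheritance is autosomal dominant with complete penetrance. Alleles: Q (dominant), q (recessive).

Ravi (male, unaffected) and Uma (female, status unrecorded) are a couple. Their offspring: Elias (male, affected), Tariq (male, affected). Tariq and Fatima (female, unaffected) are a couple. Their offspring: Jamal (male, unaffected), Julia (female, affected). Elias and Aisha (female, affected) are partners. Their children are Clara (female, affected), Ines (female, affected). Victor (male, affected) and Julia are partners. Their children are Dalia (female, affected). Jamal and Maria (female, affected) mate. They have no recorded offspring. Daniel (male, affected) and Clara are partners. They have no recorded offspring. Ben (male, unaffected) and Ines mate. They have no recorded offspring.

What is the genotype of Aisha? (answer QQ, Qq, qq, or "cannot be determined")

Aisha's phenotype allows QQ or Qq, and no parent or child forces a single allele at both positions; consistent genotype assignments exist with Aisha as QQ or Qq.

cannot be determined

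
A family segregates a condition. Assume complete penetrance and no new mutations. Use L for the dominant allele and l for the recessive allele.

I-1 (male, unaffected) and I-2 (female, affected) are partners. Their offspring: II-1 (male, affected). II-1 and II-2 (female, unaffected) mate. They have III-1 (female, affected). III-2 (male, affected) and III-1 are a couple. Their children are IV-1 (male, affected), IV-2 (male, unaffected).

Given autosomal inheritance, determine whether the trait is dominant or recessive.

dominant

III-2 and III-1 are both affected yet have an unaffected child IV-2. Under a recessive model two affected parents are homozygous and every child would be affected, so the trait cannot be recessive.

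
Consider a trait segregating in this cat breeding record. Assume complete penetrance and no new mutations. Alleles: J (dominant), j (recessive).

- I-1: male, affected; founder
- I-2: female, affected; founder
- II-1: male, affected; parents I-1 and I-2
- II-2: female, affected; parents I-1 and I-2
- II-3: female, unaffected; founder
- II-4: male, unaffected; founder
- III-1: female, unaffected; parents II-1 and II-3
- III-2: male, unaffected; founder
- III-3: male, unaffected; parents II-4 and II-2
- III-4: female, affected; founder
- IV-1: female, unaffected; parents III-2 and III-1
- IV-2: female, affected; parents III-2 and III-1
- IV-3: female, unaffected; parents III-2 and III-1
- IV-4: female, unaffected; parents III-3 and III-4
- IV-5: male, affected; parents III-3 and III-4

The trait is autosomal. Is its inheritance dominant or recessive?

III-2 and III-1 are both unaffected yet have an affected child IV-2. Under dominance, an affected child requires at least one affected parent, so the trait cannot be dominant.

recessive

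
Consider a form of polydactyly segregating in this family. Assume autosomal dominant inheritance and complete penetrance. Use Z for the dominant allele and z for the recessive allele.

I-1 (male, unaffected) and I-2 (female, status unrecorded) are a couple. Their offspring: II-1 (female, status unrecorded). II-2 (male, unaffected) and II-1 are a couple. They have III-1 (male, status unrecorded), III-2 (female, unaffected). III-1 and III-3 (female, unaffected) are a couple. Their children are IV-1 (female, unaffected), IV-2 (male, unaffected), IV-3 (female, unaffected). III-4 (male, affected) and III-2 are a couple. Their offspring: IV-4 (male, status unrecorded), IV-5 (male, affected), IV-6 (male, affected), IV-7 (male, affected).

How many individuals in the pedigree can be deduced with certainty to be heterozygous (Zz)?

3

Obligate heterozygotes: IV-5 is affected so carries Z and received z from III-2 (zz), so IV-5 is Zz; IV-6 is affected so carries Z and received z from III-2 (zz), so IV-6 is Zz; IV-7 is affected so carries Z and received z from III-2 (zz), so IV-7 is Zz.
Every other individual is either homozygous by phenotype or has at least one consistent homozygous assignment, so the count is 3.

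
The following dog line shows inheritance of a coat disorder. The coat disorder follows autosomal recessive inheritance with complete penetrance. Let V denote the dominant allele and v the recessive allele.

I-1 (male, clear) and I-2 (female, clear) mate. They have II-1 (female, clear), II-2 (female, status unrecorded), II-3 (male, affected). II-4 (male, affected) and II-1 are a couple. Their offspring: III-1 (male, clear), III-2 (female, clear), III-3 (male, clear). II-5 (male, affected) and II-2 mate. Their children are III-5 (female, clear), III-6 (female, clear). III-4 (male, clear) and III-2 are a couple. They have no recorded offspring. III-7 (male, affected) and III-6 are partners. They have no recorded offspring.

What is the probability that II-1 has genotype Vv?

I-1 is clear so carries V and passed v to II-3 (vv), so I-1 is Vv.
I-2 is clear so carries V and passed v to II-3 (vv), so I-2 is Vv.
Their cross gives offspring ratios 1/4 VV : 1/2 Vv : 1/4 vv. Conditioning on II-1 being clear, P(Vv) = 1/2 / 3/4 = 2/3 before taking II-1's own offspring into account.
II-4 is affected, so II-4 is vv.
Now use II-1's offspring. Probability of each recorded status — clear son III-1: 1/2 if II-1 is Vv, 1 if VV; clear daughter III-2: 1/2 if II-1 is Vv, 1 if VV; clear son III-3: 1/2 if II-1 is Vv, 1 if VV.
Bayes: P(Vv) = 2/3·1/8 / (2/3·1/8 + 1/3·1) = 1/5.

1/5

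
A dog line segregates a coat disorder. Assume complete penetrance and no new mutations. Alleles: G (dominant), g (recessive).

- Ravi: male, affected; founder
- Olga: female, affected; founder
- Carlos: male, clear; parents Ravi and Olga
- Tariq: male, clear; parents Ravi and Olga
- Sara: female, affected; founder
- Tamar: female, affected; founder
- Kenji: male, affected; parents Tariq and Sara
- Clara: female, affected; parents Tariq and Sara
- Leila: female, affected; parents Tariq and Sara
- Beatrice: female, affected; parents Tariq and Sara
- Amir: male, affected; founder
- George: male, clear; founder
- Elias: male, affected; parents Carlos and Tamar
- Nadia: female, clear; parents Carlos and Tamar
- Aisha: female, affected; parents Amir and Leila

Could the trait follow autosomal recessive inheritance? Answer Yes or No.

No

Under autosomal recessive, Carlos (clear, male) cannot arise from Ravi (affected) × Olga (affected).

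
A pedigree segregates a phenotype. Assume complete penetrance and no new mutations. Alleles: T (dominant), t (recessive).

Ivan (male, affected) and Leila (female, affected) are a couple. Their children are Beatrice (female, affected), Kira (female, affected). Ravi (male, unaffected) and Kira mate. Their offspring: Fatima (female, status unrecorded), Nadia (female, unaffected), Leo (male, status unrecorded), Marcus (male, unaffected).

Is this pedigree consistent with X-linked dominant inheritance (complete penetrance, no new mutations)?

A consistent assignment under X-linked dominant exists: Ivan X^T Y, Leila X^T X^t, Beatrice X^T X^T, Kira X^T X^t, Ravi X^t Y, Fatima X^T X^t, Nadia X^t X^t, Leo X^T Y, Marcus X^t Y.
In this assignment every recorded phenotype matches its genotype and every non-founder's genotype is obtainable from its parents' genotypes, so the pedigree is consistent.

Yes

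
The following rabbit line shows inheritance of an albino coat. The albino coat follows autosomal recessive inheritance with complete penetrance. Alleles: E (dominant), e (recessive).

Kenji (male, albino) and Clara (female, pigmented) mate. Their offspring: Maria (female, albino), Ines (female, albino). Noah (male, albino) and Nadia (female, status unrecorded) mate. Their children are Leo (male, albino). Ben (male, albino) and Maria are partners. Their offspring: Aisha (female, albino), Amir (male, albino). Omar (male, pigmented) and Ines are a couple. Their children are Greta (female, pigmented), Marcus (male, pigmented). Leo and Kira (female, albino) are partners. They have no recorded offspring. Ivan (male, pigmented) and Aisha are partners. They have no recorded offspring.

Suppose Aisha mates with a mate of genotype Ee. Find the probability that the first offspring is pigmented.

Aisha is albino, so Aisha is ee.
The cross gives 1/2 Ee : 1/2 ee, so P(offspring is pigmented) = 1/2.

1/2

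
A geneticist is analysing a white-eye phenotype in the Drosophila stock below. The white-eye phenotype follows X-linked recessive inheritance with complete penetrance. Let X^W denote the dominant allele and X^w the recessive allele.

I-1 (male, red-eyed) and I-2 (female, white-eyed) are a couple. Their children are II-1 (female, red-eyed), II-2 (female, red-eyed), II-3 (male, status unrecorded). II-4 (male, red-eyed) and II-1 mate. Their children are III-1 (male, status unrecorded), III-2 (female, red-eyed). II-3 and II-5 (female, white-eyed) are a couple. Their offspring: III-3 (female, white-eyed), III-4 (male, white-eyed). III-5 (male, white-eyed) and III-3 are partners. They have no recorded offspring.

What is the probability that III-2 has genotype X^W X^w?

II-4 is red-eyed, so II-4 is X^W Y.
II-1 is red-eyed so carries W and received w from I-2 (X^w X^w), so II-1 is X^W X^w.
Their cross gives offspring ratios 1/2 X^W X^W : 1/2 X^W X^w. Conditioning on III-2 being red-eyed, P(X^W X^w) = 1/2 / 1 = 1/2.

1/2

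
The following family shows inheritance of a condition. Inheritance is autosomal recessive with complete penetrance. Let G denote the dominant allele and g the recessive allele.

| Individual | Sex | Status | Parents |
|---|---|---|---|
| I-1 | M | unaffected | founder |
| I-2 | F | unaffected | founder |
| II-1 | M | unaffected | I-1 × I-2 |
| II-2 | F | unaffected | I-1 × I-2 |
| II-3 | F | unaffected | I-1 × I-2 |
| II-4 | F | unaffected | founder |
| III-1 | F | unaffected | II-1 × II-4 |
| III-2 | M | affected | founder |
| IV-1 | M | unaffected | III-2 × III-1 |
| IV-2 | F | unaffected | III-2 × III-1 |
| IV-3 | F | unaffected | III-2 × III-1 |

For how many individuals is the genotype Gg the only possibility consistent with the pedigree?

Obligate heterozygotes: IV-1 is unaffected so carries G and received g from III-2 (gg), so IV-1 is Gg; IV-2 is unaffected so carries G and received g from III-2 (gg), so IV-2 is Gg; IV-3 is unaffected so carries G and received g from III-2 (gg), so IV-3 is Gg.
Every other individual is either homozygous by phenotype or has at least one consistent homozygous assignment, so the count is 3.

3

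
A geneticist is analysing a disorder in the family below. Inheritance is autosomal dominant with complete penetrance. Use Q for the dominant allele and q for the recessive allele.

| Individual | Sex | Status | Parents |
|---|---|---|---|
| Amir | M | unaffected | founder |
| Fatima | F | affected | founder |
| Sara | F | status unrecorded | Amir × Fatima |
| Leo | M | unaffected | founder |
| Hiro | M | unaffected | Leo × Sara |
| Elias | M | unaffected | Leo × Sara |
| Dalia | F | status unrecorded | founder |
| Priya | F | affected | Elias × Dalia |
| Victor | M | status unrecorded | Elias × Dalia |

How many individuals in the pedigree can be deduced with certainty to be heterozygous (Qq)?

1

Obligate heterozygotes: Priya is affected so carries Q and received q from Elias (qq), so Priya is Qq.
Every other individual is either homozygous by phenotype or has at least one consistent homozygous assignment, so the count is 1.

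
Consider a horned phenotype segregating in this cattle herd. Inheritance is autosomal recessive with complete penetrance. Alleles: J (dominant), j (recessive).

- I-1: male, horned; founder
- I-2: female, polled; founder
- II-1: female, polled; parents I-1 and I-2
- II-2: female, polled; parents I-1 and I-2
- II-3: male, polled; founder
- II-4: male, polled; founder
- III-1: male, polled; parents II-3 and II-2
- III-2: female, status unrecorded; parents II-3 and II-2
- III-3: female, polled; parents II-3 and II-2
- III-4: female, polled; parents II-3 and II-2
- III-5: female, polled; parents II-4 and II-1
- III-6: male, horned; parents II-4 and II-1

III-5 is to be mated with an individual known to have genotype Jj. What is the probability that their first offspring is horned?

II-4 is polled so carries J and passed j to III-6 (jj), so II-4 is Jj.
II-1 is polled so carries J and received j from I-1 (jj), so II-1 is Jj.
III-5 is a polled offspring of II-4 (Jj) × II-1 (Jj), whose cross gives 1/4 JJ : 1/2 Jj : 1/4 jj; conditioning on being polled, III-5 is JJ with probability 1/3, Jj with probability 2/3.
Summing over parental genotype combinations, P(offspring is horned) = 2/3·1/4 = 1/6.

1/6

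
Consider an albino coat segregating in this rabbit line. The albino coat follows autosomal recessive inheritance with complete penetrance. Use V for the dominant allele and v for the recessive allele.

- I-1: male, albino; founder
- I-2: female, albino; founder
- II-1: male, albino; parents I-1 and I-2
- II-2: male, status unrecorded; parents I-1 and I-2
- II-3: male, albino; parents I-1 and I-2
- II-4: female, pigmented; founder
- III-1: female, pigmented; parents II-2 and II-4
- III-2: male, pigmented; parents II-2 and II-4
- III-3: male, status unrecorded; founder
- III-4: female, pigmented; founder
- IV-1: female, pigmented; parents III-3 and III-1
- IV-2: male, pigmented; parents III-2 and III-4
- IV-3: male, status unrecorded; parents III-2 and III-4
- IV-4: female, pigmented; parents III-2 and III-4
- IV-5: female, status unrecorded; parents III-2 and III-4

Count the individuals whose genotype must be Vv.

2

Obligate heterozygotes: III-1 is pigmented so carries V and received v from II-2 (vv), so III-1 is Vv; III-2 is pigmented so carries V and received v from II-2 (vv), so III-2 is Vv.
Every other individual is either homozygous by phenotype or has at least one consistent homozygous assignment, so the count is 2.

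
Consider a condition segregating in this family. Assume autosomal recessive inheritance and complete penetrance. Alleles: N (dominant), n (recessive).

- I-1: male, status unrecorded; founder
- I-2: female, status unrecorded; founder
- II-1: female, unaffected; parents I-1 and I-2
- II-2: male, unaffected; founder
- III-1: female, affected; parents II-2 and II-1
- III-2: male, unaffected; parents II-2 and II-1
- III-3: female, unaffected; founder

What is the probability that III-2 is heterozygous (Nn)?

2/3

II-2 is unaffected so carries N and passed n to III-1 (nn), so II-2 is Nn.
II-1 is unaffected so carries N and passed n to III-1 (nn), so II-1 is Nn.
Their cross gives offspring ratios 1/4 NN : 1/2 Nn : 1/4 nn. Conditioning on III-2 being unaffected, P(Nn) = 1/2 / 3/4 = 2/3.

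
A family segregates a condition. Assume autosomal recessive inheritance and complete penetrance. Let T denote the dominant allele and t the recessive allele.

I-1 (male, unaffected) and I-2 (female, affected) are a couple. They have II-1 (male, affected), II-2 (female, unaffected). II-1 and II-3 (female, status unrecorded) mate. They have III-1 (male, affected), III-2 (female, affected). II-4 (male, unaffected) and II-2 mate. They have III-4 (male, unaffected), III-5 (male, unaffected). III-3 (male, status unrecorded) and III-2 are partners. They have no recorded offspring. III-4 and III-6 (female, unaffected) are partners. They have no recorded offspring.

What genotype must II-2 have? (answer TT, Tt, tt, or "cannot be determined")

Tt

From phenotype alone, II-2 is TT or Tt.
II-2 is unaffected so carries T and received t from I-2 (tt), so II-2 is Tt.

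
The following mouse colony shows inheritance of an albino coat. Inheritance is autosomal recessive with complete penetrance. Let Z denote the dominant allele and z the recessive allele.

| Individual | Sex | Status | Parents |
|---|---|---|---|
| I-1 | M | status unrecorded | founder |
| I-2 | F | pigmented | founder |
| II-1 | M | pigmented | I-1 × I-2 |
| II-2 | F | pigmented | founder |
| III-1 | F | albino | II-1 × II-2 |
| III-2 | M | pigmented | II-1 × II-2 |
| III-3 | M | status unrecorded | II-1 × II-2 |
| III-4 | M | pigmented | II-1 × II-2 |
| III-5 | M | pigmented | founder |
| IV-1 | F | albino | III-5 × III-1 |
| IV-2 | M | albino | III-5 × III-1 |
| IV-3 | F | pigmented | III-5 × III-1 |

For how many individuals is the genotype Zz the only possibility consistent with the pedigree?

Obligate heterozygotes: II-1 is pigmented so carries Z and passed z to III-1 (zz), so II-1 is Zz; II-2 is pigmented so carries Z and passed z to III-1 (zz), so II-2 is Zz; III-5 is pigmented so carries Z and passed z to IV-1 (zz), so III-5 is Zz; IV-3 is pigmented so carries Z and received z from III-1 (zz), so IV-3 is Zz.
Every other individual is either homozygous by phenotype or has at least one consistent homozygous assignment, so the count is 4.

4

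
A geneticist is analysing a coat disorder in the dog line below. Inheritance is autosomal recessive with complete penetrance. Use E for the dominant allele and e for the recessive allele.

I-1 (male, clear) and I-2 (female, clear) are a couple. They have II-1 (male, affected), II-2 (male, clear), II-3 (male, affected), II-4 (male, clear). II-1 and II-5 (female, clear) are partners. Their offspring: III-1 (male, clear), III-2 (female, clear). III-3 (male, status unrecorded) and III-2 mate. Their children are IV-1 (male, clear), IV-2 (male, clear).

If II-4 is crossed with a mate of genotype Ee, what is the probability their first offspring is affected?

I-1 is clear so carries E and passed e to II-1 (ee), so I-1 is Ee.
I-2 is clear so carries E and passed e to II-1 (ee), so I-2 is Ee.
II-4 is a clear offspring of I-1 (Ee) × I-2 (Ee), whose cross gives 1/4 EE : 1/2 Ee : 1/4 ee; conditioning on being clear, II-4 is EE with probability 1/3, Ee with probability 2/3.
Summing over parental genotype combinations, P(offspring is affected) = 2/3·1/4 = 1/6.

1/6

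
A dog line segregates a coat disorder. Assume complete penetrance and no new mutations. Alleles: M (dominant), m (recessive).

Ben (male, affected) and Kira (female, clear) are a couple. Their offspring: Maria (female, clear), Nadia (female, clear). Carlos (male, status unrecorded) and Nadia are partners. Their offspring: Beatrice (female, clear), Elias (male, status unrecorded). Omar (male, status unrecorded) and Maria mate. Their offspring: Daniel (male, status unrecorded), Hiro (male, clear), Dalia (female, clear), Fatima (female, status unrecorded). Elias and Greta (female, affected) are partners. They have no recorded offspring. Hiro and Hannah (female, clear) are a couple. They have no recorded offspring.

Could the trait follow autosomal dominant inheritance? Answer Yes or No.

A consistent assignment under autosomal dominant exists: Ben Mm, Kira mm, Maria mm, Nadia mm, Carlos Mm, Omar Mm, Beatrice mm, Elias Mm, Greta MM, Daniel Mm, Hiro mm, Dalia mm, Fatima Mm, Hannah mm.
In this assignment every recorded phenotype matches its genotype and every non-founder's genotype is obtainable from its parents' genotypes, so the pedigree is consistent.

Yes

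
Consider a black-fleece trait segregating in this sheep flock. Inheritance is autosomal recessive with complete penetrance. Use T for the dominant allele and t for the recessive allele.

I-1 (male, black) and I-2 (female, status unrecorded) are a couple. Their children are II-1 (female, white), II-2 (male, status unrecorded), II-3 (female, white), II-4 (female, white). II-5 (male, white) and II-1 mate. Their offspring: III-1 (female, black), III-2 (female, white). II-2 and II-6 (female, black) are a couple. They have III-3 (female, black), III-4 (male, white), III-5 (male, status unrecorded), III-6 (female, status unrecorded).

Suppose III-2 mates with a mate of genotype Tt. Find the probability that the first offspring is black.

1/6

II-5 is white so carries T and passed t to III-1 (tt), so II-5 is Tt.
II-1 is white so carries T and received t from I-1 (tt), so II-1 is Tt.
III-2 is a white offspring of II-5 (Tt) × II-1 (Tt), whose cross gives 1/4 TT : 1/2 Tt : 1/4 tt; conditioning on being white, III-2 is TT with probability 1/3, Tt with probability 2/3.
Summing over parental genotype combinations, P(offspring is black) = 2/3·1/4 = 1/6.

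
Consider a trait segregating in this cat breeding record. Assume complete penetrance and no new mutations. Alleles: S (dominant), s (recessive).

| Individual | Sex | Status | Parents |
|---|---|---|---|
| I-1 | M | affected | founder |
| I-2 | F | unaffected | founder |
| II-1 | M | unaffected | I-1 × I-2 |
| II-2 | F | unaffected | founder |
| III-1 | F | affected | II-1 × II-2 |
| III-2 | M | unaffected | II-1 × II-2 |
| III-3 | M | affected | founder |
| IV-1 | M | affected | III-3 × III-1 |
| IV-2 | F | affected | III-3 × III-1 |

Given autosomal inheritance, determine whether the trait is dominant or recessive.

II-1 and II-2 are both unaffected yet have an affected child III-1. Under dominance, an affected child requires at least one affected parent, so the trait cannot be dominant.

recessive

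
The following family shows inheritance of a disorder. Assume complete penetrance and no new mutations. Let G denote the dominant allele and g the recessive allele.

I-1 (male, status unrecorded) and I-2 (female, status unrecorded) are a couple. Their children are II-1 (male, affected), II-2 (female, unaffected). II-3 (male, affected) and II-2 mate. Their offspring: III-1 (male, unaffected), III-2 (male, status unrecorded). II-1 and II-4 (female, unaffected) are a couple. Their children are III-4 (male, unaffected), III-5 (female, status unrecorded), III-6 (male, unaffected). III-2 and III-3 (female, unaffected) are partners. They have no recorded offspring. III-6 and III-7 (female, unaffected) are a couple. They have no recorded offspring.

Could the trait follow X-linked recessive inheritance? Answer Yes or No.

Yes

A consistent assignment under X-linked recessive exists: I-1 X^G Y, I-2 X^G X^g, II-1 X^g Y, II-2 X^G X^G, II-3 X^g Y, II-4 X^G X^G, III-1 X^G Y, III-2 X^G Y, III-3 X^G X^G, III-4 X^G Y, III-5 X^G X^g, III-6 X^G Y, III-7 X^G X^G.
In this assignment every recorded phenotype matches its genotype and every non-founder's genotype is obtainable from its parents' genotypes, so the pedigree is consistent.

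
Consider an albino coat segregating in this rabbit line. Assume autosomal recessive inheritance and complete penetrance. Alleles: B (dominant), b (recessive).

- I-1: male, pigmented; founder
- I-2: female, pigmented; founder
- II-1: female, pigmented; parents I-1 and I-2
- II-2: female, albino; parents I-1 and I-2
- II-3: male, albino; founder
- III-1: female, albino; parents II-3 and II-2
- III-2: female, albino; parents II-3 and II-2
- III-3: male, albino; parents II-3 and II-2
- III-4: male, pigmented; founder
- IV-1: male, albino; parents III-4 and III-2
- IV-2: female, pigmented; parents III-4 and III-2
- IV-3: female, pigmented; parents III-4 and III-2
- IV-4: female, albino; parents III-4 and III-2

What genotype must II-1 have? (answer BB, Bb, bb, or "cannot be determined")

II-1's phenotype allows BB or Bb, and no parent or child forces a single allele at both positions; consistent genotype assignments exist with II-1 as BB or Bb.

cannot be determined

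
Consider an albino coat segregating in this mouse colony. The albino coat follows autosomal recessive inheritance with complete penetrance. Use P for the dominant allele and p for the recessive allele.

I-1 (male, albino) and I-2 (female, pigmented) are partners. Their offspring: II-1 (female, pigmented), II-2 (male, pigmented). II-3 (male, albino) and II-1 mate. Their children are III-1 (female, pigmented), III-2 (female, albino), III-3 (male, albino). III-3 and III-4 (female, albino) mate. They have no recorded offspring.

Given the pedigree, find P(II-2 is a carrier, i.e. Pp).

1

II-2 is pigmented so carries P and received p from I-1 (pp), so II-2 is Pp, giving P(Pp) = 1.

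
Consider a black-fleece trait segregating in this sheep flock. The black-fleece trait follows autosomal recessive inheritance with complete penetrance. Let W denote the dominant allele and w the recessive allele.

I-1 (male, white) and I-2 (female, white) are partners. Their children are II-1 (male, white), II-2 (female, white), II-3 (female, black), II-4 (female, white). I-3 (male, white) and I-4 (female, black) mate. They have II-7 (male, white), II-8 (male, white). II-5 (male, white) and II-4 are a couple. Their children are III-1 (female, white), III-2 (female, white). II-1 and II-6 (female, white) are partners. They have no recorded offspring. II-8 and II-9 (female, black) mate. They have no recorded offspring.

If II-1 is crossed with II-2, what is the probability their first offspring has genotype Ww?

4/9

I-1 is white so carries W and passed w to II-3 (ww), so I-1 is Ww.
I-2 is white so carries W and passed w to II-3 (ww), so I-2 is Ww.
II-1 is a white offspring of I-1 (Ww) × I-2 (Ww), whose cross gives 1/4 WW : 1/2 Ww : 1/4 ww; conditioning on being white, II-1 is WW with probability 1/3, Ww with probability 2/3.
II-2 is a white offspring of I-1 (Ww) × I-2 (Ww), whose cross gives 1/4 WW : 1/2 Ww : 1/4 ww; conditioning on being white, II-2 is WW with probability 1/3, Ww with probability 2/3.
Summing over parental genotype combinations, P(offspring has genotype Ww) = 2/9·1/2 + 2/9·1/2 + 4/9·1/2 = 4/9.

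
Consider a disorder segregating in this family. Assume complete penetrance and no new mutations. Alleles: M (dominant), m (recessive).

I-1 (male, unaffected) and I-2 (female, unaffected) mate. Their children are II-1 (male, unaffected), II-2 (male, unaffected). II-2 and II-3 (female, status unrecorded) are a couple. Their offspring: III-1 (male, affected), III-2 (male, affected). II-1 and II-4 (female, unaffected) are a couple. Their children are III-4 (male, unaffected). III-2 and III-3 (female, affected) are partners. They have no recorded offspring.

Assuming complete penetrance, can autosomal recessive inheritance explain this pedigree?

A consistent assignment under autosomal recessive exists: I-1 MM, I-2 Mm, II-1 MM, II-2 Mm, II-3 Mm, II-4 MM, III-1 mm, III-2 mm, III-3 mm, III-4 MM.
In this assignment every recorded phenotype matches its genotype and every non-founder's genotype is obtainable from its parents' genotypes, so the pedigree is consistent.

Yes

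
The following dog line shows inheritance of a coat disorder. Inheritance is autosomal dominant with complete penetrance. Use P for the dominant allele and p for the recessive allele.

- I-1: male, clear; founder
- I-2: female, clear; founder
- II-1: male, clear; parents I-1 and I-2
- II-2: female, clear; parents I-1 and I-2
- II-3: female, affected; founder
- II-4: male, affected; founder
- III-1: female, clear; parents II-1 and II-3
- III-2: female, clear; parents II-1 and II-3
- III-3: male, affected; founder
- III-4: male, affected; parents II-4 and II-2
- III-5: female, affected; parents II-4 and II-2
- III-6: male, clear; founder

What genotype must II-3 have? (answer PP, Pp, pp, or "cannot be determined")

Pp

From phenotype alone, II-3 is PP or Pp.
II-3 is affected so carries P and passed p to III-1 (pp), so II-3 is Pp.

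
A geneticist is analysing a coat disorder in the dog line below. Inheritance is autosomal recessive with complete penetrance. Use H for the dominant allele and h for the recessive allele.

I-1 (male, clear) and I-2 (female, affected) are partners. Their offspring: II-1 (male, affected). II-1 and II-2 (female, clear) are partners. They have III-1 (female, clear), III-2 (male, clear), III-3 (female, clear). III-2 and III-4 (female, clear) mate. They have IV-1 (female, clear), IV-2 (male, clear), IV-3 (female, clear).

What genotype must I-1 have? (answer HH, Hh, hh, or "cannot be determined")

Hh

From phenotype alone, I-1 is HH or Hh.
I-1 is clear so carries H and passed h to II-1 (hh), so I-1 is Hh.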